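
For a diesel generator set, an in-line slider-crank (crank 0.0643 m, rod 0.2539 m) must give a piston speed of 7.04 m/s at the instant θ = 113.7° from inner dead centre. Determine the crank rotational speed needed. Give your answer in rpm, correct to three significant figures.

1280

For an in-line slider-crank, |v_piston| = rω|sinθ|·[1 + r cosθ/√(L² − r² sin²θ)].
With r = 0.0643 m, L = 0.2539 m, θ = 113.7°: the bracketed kinematic factor |dx/dθ| = 0.052716 m.
ω = v/|dx/dθ| = 7.04/0.052716 = 133.55 rad/s.
N = 60ω/(2π) = 1275.3 rpm.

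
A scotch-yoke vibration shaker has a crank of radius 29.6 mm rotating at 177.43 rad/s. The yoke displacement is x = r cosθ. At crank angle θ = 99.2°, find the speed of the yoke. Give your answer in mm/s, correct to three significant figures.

ω = 177.4 rad/s
x = r cosθ ⇒ ẋ = −rω sinθ.
|v| = rω|sinθ| = 0.0296·177.4·|sin 99.2°| = 5.1844 m/s = 5184.4 mm/s.

5180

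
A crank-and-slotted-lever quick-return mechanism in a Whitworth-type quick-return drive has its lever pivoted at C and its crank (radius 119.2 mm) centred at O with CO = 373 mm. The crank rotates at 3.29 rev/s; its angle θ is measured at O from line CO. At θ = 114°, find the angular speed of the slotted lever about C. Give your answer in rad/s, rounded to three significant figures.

0.684

ω = 20.67 rad/s (from 3.29 rev/s).
Crank pin A relative to C: A = (d + r cosθ, r sinθ); lever angle φ = atan2(r sinθ, d + r cosθ).
Differentiating tanφ: φ̇ = rω(d cosθ + r)/(d² + r² + 2dr cosθ).
d² + r² + 2dr cosθ = |CA|² = 0.117169 m²;  d cosθ + r = -0.032513 m.
|ω_lever| = |0.1192·20.67·-0.032513| / 0.117169 = 0.68374 rad/s.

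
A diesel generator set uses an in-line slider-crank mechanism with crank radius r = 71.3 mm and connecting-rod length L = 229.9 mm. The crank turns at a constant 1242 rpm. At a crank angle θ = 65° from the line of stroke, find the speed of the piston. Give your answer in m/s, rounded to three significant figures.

ω = 2π·1242/60 = 130.1 rad/s
For an in-line slider-crank, x = r cosθ + √(L² − r² sin²θ), so v = −rω sinθ·[1 + r cosθ/√(L² − r² sin²θ)].
With r = 0.0713 m, L = 0.2299 m, θ = 65°: √(L² − r² sin²θ) = 0.22063 m.
v = −0.0713·130.1·0.90631·[1 + 0.0713·0.42262/0.22063] = -9.5524 m/s.
|v| = 9.5524 m/s.

9.55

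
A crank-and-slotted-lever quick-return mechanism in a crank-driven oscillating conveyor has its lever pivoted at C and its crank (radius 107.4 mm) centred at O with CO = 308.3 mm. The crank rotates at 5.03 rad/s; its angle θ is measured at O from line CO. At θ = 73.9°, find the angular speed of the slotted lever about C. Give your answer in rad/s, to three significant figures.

0.834

ω = 5.03 rad/s
Crank pin A relative to C: A = (d + r cosθ, r sinθ); lever angle φ = atan2(r sinθ, d + r cosθ).
Differentiating tanφ: φ̇ = rω(d cosθ + r)/(d² + r² + 2dr cosθ).
d² + r² + 2dr cosθ = |CA|² = 0.124948 m²;  d cosθ + r = +0.1929 m.
|ω_lever| = |0.1074·5.03·+0.1929| / 0.124948 = 0.834 rad/s.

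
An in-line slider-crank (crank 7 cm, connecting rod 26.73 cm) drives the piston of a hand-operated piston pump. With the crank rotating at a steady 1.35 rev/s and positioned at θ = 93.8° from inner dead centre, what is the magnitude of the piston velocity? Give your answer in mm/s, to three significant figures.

582

ω = 2π·1.35 = 8.482 rad/s
For an in-line slider-crank, x = r cosθ + √(L² − r² sin²θ), so v = −rω sinθ·[1 + r cosθ/√(L² − r² sin²θ)].
With r = 0.07 m, L = 0.2673 m, θ = 93.8°: √(L² − r² sin²θ) = 0.25801 m.
v = −0.07·8.482·0.99780·[1 + 0.07·-0.06627/0.25801] = -0.5818 m/s.
|v| = 0.5818 m/s = 581.8 mm/s.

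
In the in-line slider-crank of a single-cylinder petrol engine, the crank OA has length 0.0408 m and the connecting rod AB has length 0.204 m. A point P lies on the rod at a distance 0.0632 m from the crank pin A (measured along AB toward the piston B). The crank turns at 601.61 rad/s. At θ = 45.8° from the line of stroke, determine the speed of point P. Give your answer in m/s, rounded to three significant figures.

21.8

ω = 601.6 rad/s.  Crank-pin speed |V_A| = rω = 24.546 m/s, perpendicular to OA.
Rod angle: sinφ = −(r/L) sinθ ⇒ φ = -8.244°; ω_rod = −rω cosθ/√(L²−r²sin²θ) = -84.76 rad/s.
V_P = V_A + ω_rod × AP, with AP = 0.0632 m along the rod.
Components: V_Px = −rω sinθ − a·ω_rod·sinφ = -18.365 m/s;  V_Py = rω cosθ + a·ω_rod·cosφ = +11.811 m/s.
|V_P| = √(V_Px² + V_Py²) = 21.835 m/s.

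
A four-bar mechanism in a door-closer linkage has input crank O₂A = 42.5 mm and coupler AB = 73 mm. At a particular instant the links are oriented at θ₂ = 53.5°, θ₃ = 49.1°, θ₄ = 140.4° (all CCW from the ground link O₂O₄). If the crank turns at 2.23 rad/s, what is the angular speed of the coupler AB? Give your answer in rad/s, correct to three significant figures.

1.30

ω₂ = 2.23 rad/s
Differentiating the loop-closure r₂e^{iθ₂}+r₃e^{iθ₃}=r₁+r₄e^{iθ₄} gives r₂ω₂e^{iθ₂}+r₃ω₃e^{iθ₃}=r₄ω₄e^{iθ₄}.
Eliminating the other unknown: ω₃ = r₂ω₂ sin(θ₄−θ₂) / [r₃ sin(θ₃−θ₄)].
Numerator sine = +0.99854; denominator sine = -0.99974.
Result = 0.0425·2.23·(+0.99854) / (0.073·(-0.99974)) = -1.2967 rad/s; magnitude 1.2967 rad/s.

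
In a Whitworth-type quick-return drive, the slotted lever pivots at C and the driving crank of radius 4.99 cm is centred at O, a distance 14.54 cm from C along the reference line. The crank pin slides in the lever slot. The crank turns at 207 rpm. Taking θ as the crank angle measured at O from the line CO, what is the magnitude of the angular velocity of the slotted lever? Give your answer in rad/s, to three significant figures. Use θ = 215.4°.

ω = 21.68 rad/s (from 207 rpm).
Crank pin A relative to C: A = (d + r cosθ, r sinθ); lever angle φ = atan2(r sinθ, d + r cosθ).
Differentiating tanφ: φ̇ = rω(d cosθ + r)/(d² + r² + 2dr cosθ).
d² + r² + 2dr cosθ = |CA|² = 0.0118029 m²;  d cosθ + r = -0.06862 m.
|ω_lever| = |0.0499·21.68·-0.06862| / 0.0118029 = 6.2887 rad/s.

6.29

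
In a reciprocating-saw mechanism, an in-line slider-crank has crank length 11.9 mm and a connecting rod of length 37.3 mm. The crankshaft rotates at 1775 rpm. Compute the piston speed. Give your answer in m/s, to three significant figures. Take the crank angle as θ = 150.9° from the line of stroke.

0.772

ω = 2π·1775/60 = 185.9 rad/s
For an in-line slider-crank, x = r cosθ + √(L² − r² sin²θ), so v = −rω sinθ·[1 + r cosθ/√(L² − r² sin²θ)].
With r = 0.0119 m, L = 0.0373 m, θ = 150.9°: √(L² − r² sin²θ) = 0.036848 m.
v = −0.0119·185.9·0.48634·[1 + 0.0119·-0.87377/0.036848] = -0.77219 m/s.
|v| = 0.77219 m/s.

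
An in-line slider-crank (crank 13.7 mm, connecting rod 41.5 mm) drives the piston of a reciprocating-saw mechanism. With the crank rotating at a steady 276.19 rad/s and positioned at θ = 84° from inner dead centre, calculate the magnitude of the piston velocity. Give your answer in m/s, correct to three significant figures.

3.90

ω = 276.2 rad/s
For an in-line slider-crank, x = r cosθ + √(L² − r² sin²θ), so v = −rω sinθ·[1 + r cosθ/√(L² − r² sin²θ)].
With r = 0.0137 m, L = 0.0415 m, θ = 84°: √(L² − r² sin²θ) = 0.0392 m.
v = −0.0137·276.2·0.99452·[1 + 0.0137·0.10453/0.0392] = -3.9005 m/s.
|v| = 3.9005 m/s.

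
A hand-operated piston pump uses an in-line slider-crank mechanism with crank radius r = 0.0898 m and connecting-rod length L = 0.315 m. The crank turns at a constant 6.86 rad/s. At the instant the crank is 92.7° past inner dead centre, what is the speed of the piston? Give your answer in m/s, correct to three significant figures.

0.607

ω = 6.86 rad/s
For an in-line slider-crank, x = r cosθ + √(L² − r² sin²θ), so v = −rω sinθ·[1 + r cosθ/√(L² − r² sin²θ)].
With r = 0.0898 m, L = 0.315 m, θ = 92.7°: √(L² − r² sin²θ) = 0.30196 m.
v = −0.0898·6.86·0.99889·[1 + 0.0898·-0.04711/0.30196] = -0.60672 m/s.
|v| = 0.60672 m/s.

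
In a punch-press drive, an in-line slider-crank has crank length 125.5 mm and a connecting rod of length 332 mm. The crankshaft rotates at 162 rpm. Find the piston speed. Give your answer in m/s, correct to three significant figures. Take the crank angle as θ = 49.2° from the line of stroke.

2.03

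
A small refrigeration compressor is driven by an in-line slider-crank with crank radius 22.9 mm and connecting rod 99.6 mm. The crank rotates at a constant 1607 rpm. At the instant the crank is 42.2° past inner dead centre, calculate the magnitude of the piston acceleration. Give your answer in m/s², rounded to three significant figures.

ω = 2π·1607/60 = 168.3 rad/s
x(θ) = r cosθ + √(L² − r² sin²θ); with ω constant, a = ω²·d²x/dθ².
d²x/dθ² = −r cosθ − r²(cos2θ)/√u − r⁴ sin²2θ/(4u^{3/2}),  u = L² − r² sin²θ = 0.00968354 m².
Substituting r = 0.0229 m, L = 0.0996 m, θ = 42.2°: d²x/dθ² = -0.017556 m.
a = ω²·d²x/dθ² = (168.3)²·(-0.017556) = -497.18 m/s²;  |a| = 497.18 m/s².

497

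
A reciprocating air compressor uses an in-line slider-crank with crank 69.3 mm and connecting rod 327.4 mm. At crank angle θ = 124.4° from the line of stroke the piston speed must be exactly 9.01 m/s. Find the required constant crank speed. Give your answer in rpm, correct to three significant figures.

1710

For an in-line slider-crank, |v_piston| = rω|sinθ|·[1 + r cosθ/√(L² − r² sin²θ)].
With r = 0.0693 m, L = 0.3274 m, θ = 124.4°: the bracketed kinematic factor |dx/dθ| = 0.050236 m.
ω = v/|dx/dθ| = 9.01/0.050236 = 179.35 rad/s.
N = 60ω/(2π) = 1712.7 rpm.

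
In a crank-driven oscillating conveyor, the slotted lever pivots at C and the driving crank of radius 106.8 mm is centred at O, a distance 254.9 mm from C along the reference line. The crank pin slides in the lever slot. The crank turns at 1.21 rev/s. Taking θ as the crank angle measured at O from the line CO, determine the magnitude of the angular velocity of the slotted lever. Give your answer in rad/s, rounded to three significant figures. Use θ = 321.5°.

ω = 7.603 rad/s (from 1.21 rev/s).
Crank pin A relative to C: A = (d + r cosθ, r sinθ); lever angle φ = atan2(r sinθ, d + r cosθ).
Differentiating tanφ: φ̇ = rω(d cosθ + r)/(d² + r² + 2dr cosθ).
d² + r² + 2dr cosθ = |CA|² = 0.118991 m²;  d cosθ + r = +0.30629 m.
|ω_lever| = |0.1068·7.603·+0.30629| / 0.118991 = 2.09 rad/s.

2.09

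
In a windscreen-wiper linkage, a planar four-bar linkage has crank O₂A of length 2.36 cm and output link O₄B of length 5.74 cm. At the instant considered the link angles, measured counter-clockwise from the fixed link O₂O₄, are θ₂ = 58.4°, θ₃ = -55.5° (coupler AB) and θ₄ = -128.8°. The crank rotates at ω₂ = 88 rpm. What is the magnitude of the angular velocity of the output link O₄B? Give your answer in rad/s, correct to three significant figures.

3.62

ω₂ = 9.215 rad/s (from 88 rpm).
Differentiating the loop-closure r₂e^{iθ₂}+r₃e^{iθ₃}=r₁+r₄e^{iθ₄} gives r₂ω₂e^{iθ₂}+r₃ω₃e^{iθ₃}=r₄ω₄e^{iθ₄}.
Eliminating the other unknown: ω₄ = r₂ω₂ sin(θ₂−θ₃) / [r₄ sin(θ₄−θ₃)].
Numerator sine = +0.91425; denominator sine = -0.95782.
Result = 0.0236·9.215·(+0.91425) / (0.0574·(-0.95782)) = -3.6165 rad/s; magnitude 3.6165 rad/s.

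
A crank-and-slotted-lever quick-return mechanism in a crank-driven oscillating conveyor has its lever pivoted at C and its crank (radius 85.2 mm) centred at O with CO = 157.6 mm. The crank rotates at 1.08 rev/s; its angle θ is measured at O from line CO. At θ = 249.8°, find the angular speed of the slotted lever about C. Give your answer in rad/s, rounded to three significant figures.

0.780

ω = 6.786 rad/s (from 1.08 rev/s).
Crank pin A relative to C: A = (d + r cosθ, r sinθ); lever angle φ = atan2(r sinθ, d + r cosθ).
Differentiating tanφ: φ̇ = rω(d cosθ + r)/(d² + r² + 2dr cosθ).
d² + r² + 2dr cosθ = |CA|² = 0.0228238 m²;  d cosθ + r = +0.030781 m.
|ω_lever| = |0.0852·6.786·+0.030781| / 0.0228238 = 0.77972 rad/s.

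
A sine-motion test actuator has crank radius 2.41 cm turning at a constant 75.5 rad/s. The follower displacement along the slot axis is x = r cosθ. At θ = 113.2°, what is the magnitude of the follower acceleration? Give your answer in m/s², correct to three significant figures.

54.1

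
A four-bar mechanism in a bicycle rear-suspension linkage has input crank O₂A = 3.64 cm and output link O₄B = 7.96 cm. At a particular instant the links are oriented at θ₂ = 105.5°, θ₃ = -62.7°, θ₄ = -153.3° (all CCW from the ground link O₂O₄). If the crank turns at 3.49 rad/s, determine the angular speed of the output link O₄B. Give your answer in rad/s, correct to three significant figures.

ω₂ = 3.49 rad/s
Differentiating the loop-closure r₂e^{iθ₂}+r₃e^{iθ₃}=r₁+r₄e^{iθ₄} gives r₂ω₂e^{iθ₂}+r₃ω₃e^{iθ₃}=r₄ω₄e^{iθ₄}.
Eliminating the other unknown: ω₄ = r₂ω₂ sin(θ₂−θ₃) / [r₄ sin(θ₄−θ₃)].
Numerator sine = +0.20450; denominator sine = -0.99995.
Result = 0.0364·3.49·(+0.20450) / (0.0796·(-0.99995)) = -0.32638 rad/s; magnitude 0.32638 rad/s.

0.326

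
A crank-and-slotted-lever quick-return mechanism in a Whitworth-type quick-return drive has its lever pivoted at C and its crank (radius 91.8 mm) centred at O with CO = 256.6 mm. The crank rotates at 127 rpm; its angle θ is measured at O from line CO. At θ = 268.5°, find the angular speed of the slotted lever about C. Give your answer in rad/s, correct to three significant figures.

1.42

ω = 13.3 rad/s (from 127 rpm).
Crank pin A relative to C: A = (d + r cosθ, r sinθ); lever angle φ = atan2(r sinθ, d + r cosθ).
Differentiating tanφ: φ̇ = rω(d cosθ + r)/(d² + r² + 2dr cosθ).
d² + r² + 2dr cosθ = |CA|² = 0.0730376 m²;  d cosθ + r = +0.085083 m.
|ω_lever| = |0.0918·13.3·+0.085083| / 0.0730376 = 1.4222 rad/s.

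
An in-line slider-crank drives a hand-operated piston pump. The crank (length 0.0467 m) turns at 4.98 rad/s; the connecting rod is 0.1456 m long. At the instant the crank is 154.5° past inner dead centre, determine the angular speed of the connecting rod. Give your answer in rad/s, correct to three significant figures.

ω = 4.98 rad/s
The rod makes angle φ with the slider axis where L sinφ = r sinθ; differentiating, L cosφ·φ̇ = r ω cosθ.
L cosφ = √(L² − r² sin²θ) = 0.14421 m.
|ω_rod| = r ω |cosθ| / √(L² − r² sin²θ) = 0.0467·4.98·0.90259/0.14421 = 1.4556 rad/s.

1.46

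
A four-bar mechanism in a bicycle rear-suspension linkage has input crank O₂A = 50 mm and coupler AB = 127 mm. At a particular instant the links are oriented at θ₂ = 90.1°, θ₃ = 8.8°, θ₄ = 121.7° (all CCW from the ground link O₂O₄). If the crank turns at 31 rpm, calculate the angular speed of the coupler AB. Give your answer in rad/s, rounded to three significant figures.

0.727

ω₂ = 3.246 rad/s (from 31 rpm).
Differentiating the loop-closure r₂e^{iθ₂}+r₃e^{iθ₃}=r₁+r₄e^{iθ₄} gives r₂ω₂e^{iθ₂}+r₃ω₃e^{iθ₃}=r₄ω₄e^{iθ₄}.
Eliminating the other unknown: ω₃ = r₂ω₂ sin(θ₄−θ₂) / [r₃ sin(θ₃−θ₄)].
Numerator sine = +0.52399; denominator sine = -0.92119.
Result = 0.05·3.246·(+0.52399) / (0.127·(-0.92119)) = -0.72699 rad/s; magnitude 0.72699 rad/s.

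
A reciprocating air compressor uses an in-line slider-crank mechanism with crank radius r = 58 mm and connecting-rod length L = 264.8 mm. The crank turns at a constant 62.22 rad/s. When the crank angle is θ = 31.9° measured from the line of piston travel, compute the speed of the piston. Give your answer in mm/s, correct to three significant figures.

2260

ω = 62.22 rad/s
For an in-line slider-crank, x = r cosθ + √(L² − r² sin²θ), so v = −rω sinθ·[1 + r cosθ/√(L² − r² sin²θ)].
With r = 0.058 m, L = 0.2648 m, θ = 31.9°: √(L² − r² sin²θ) = 0.26302 m.
v = −0.058·62.22·0.52844·[1 + 0.058·0.84897/0.26302] = -2.264 m/s.
|v| = 2.264 m/s = 2264 mm/s.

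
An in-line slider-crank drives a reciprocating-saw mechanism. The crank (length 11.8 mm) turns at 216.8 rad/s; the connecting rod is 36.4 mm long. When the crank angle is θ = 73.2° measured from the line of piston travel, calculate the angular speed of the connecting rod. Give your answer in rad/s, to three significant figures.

ω = 216.8 rad/s
The rod makes angle φ with the slider axis where L sinφ = r sinθ; differentiating, L cosφ·φ̇ = r ω cosθ.
L cosφ = √(L² − r² sin²θ) = 0.034603 m.
|ω_rod| = r ω |cosθ| / √(L² − r² sin²θ) = 0.0118·216.8·0.28903/0.034603 = 21.369 rad/s.

21.4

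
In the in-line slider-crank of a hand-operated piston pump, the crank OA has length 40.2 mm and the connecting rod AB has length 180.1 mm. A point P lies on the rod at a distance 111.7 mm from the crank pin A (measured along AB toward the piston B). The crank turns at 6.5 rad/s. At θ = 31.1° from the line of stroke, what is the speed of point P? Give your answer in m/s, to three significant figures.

0.173

ω = 6.5 rad/s.  Crank-pin speed |V_A| = rω = 0.2613 m/s, perpendicular to OA.
Rod angle: sinφ = −(r/L) sinθ ⇒ φ = -6.621°; ω_rod = −rω cosθ/√(L²−r²sin²θ) = -1.2507 rad/s.
V_P = V_A + ω_rod × AP, with AP = 0.1117 m along the rod.
Components: V_Px = −rω sinθ − a·ω_rod·sinφ = -0.15108 m/s;  V_Py = rω cosθ + a·ω_rod·cosφ = +0.084975 m/s.
|V_P| = √(V_Px² + V_Py²) = 0.17333 m/s.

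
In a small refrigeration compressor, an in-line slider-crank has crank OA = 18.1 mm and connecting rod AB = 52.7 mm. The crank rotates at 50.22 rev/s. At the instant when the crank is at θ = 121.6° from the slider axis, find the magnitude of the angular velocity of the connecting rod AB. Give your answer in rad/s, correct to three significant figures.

ω = 315.5 rad/s (converted from 50.22 rev/s).
The rod makes angle φ with the slider axis where L sinφ = r sinθ; differentiating, L cosφ·φ̇ = r ω cosθ.
L cosφ = √(L² − r² sin²θ) = 0.050395 m.
|ω_rod| = r ω |cosθ| / √(L² − r² sin²θ) = 0.0181·315.5·0.52399/0.050395 = 59.384 rad/s.

59.4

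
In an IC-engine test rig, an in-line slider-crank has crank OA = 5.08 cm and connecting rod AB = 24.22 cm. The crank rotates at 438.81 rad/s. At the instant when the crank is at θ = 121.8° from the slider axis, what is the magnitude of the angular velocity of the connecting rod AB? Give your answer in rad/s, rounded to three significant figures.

ω = 438.8 rad/s
The rod makes angle φ with the slider axis where L sinφ = r sinθ; differentiating, L cosφ·φ̇ = r ω cosθ.
L cosφ = √(L² − r² sin²θ) = 0.23832 m.
|ω_rod| = r ω |cosθ| / √(L² − r² sin²θ) = 0.0508·438.8·0.52696/0.23832 = 49.289 rad/s.

49.3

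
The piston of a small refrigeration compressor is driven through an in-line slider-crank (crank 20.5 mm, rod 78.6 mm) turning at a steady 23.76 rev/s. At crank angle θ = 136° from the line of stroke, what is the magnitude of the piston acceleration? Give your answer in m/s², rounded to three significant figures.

322

ω = 2π·23.8 = 149.3 rad/s
x(θ) = r cosθ + √(L² − r² sin²θ); with ω constant, a = ω²·d²x/dθ².
d²x/dθ² = −r cosθ − r²(cos2θ)/√u − r⁴ sin²2θ/(4u^{3/2}),  u = L² − r² sin²θ = 0.00597517 m².
Substituting r = 0.0205 m, L = 0.0786 m, θ = 136°: d²x/dθ² = +0.014461 m.
a = ω²·d²x/dθ² = (149.3)²·(+0.014461) = +322.3 m/s²;  |a| = 322.3 m/s².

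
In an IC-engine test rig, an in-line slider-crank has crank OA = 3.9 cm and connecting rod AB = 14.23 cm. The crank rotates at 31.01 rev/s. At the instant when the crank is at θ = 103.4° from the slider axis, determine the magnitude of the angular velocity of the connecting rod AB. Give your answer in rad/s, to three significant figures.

ω = 194.8 rad/s (converted from 31.01 rev/s).
The rod makes angle φ with the slider axis where L sinφ = r sinθ; differentiating, L cosφ·φ̇ = r ω cosθ.
L cosφ = √(L² − r² sin²θ) = 0.13715 m.
|ω_rod| = r ω |cosθ| / √(L² − r² sin²θ) = 0.039·194.8·0.23175/0.13715 = 12.84 rad/s.

12.8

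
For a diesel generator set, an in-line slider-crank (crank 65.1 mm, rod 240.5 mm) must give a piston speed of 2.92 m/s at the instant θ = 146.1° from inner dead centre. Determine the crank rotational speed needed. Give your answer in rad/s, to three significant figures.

104

For an in-line slider-crank, |v_piston| = rω|sinθ|·[1 + r cosθ/√(L² − r² sin²θ)].
With r = 0.0651 m, L = 0.2405 m, θ = 146.1°: the bracketed kinematic factor |dx/dθ| = 0.028057 m.
ω = v/|dx/dθ| = 2.92/0.028057 = 104.07 rad/s.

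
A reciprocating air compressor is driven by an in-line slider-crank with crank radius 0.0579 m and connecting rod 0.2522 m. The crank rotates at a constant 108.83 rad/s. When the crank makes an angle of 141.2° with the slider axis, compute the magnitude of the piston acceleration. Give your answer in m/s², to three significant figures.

498

ω = 108.8 rad/s
x(θ) = r cosθ + √(L² − r² sin²θ); with ω constant, a = ω²·d²x/dθ².
d²x/dθ² = −r cosθ − r²(cos2θ)/√u − r⁴ sin²2θ/(4u^{3/2}),  u = L² − r² sin²θ = 0.0622886 m².
Substituting r = 0.0579 m, L = 0.2522 m, θ = 141.2°: d²x/dθ² = +0.042067 m.
a = ω²·d²x/dθ² = (108.8)²·(+0.042067) = +498.24 m/s²;  |a| = 498.24 m/s².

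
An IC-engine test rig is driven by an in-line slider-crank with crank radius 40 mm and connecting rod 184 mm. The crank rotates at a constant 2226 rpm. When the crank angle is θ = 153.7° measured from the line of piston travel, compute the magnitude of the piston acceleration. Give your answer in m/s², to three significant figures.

ω = 2π·2226/60 = 233.1 rad/s
x(θ) = r cosθ + √(L² − r² sin²θ); with ω constant, a = ω²·d²x/dθ².
d²x/dθ² = −r cosθ − r²(cos2θ)/√u − r⁴ sin²2θ/(4u^{3/2}),  u = L² − r² sin²θ = 0.0335419 m².
Substituting r = 0.04 m, L = 0.184 m, θ = 153.7°: d²x/dθ² = +0.030488 m.
a = ω²·d²x/dθ² = (233.1)²·(+0.030488) = +1656.6 m/s²;  |a| = 1656.6 m/s².

1660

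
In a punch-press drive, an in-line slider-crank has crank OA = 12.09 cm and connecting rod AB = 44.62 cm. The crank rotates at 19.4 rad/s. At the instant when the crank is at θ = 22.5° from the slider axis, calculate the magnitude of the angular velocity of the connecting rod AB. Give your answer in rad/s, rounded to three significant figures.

4.88

ω = 19.4 rad/s
The rod makes angle φ with the slider axis where L sinφ = r sinθ; differentiating, L cosφ·φ̇ = r ω cosθ.
L cosφ = √(L² − r² sin²θ) = 0.44379 m.
|ω_rod| = r ω |cosθ| / √(L² − r² sin²θ) = 0.1209·19.4·0.92388/0.44379 = 4.8827 rad/s.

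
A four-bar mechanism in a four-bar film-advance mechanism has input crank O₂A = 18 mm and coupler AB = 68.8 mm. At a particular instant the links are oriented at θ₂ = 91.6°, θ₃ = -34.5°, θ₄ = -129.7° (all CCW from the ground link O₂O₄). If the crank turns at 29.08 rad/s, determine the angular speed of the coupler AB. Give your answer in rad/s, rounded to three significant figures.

5.04

ω₂ = 29.08 rad/s
Differentiating the loop-closure r₂e^{iθ₂}+r₃e^{iθ₃}=r₁+r₄e^{iθ₄} gives r₂ω₂e^{iθ₂}+r₃ω₃e^{iθ₃}=r₄ω₄e^{iθ₄}.
Eliminating the other unknown: ω₃ = r₂ω₂ sin(θ₄−θ₂) / [r₃ sin(θ₃−θ₄)].
Numerator sine = +0.66000; denominator sine = +0.99588.
Result = 0.018·29.08·(+0.66000) / (0.0688·(+0.99588)) = +5.0421 rad/s; magnitude 5.0421 rad/s.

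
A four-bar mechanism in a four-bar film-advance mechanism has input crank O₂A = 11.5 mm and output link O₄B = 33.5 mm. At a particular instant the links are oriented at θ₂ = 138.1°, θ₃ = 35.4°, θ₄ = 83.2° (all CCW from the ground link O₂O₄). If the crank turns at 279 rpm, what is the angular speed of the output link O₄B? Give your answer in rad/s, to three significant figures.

ω₂ = 29.22 rad/s (from 279 rpm).
Differentiating the loop-closure r₂e^{iθ₂}+r₃e^{iθ₃}=r₁+r₄e^{iθ₄} gives r₂ω₂e^{iθ₂}+r₃ω₃e^{iθ₃}=r₄ω₄e^{iθ₄}.
Eliminating the other unknown: ω₄ = r₂ω₂ sin(θ₂−θ₃) / [r₄ sin(θ₄−θ₃)].
Numerator sine = +0.97553; denominator sine = +0.74080.
Result = 0.0115·29.22·(+0.97553) / (0.0335·(+0.74080)) = +13.208 rad/s; magnitude 13.208 rad/s.

13.2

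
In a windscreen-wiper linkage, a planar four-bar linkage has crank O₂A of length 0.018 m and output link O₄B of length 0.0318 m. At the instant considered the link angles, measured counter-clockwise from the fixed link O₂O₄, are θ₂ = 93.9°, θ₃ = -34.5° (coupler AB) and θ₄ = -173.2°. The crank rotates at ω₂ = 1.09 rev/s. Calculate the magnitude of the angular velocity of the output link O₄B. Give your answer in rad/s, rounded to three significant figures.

ω₂ = 6.849 rad/s (from 1.09 rev/s).
Differentiating the loop-closure r₂e^{iθ₂}+r₃e^{iθ₃}=r₁+r₄e^{iθ₄} gives r₂ω₂e^{iθ₂}+r₃ω₃e^{iθ₃}=r₄ω₄e^{iθ₄}.
Eliminating the other unknown: ω₄ = r₂ω₂ sin(θ₂−θ₃) / [r₄ sin(θ₄−θ₃)].
Numerator sine = +0.78369; denominator sine = -0.66000.
Result = 0.018·6.849·(+0.78369) / (0.0318·(-0.66000)) = -4.6031 rad/s; magnitude 4.6031 rad/s.

4.60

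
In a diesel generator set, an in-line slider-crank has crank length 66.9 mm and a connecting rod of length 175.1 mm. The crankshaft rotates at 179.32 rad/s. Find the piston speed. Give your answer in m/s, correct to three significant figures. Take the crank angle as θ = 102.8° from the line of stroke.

ω = 179.3 rad/s
For an in-line slider-crank, x = r cosθ + √(L² − r² sin²θ), so v = −rω sinθ·[1 + r cosθ/√(L² − r² sin²θ)].
With r = 0.0669 m, L = 0.1751 m, θ = 102.8°: √(L² − r² sin²θ) = 0.16249 m.
v = −0.0669·179.3·0.97515·[1 + 0.0669·-0.22155/0.16249] = -10.631 m/s.
|v| = 10.631 m/s.

10.6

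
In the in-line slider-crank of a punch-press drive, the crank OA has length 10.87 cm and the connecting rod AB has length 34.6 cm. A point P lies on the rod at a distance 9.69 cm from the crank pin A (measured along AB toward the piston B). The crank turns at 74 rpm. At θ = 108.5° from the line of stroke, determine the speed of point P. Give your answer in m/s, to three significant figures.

0.799

ω = 7.749 rad/s.  Crank-pin speed |V_A| = rω = 0.84234 m/s, perpendicular to OA.
Rod angle: sinφ = −(r/L) sinθ ⇒ φ = -17.333°; ω_rod = −rω cosθ/√(L²−r²sin²θ) = +0.80923 rad/s.
V_P = V_A + ω_rod × AP, with AP = 0.0969 m along the rod.
Components: V_Px = −rω sinθ − a·ω_rod·sinφ = -0.77545 m/s;  V_Py = rω cosθ + a·ω_rod·cosφ = -0.19243 m/s.
|V_P| = √(V_Px² + V_Py²) = 0.79897 m/s.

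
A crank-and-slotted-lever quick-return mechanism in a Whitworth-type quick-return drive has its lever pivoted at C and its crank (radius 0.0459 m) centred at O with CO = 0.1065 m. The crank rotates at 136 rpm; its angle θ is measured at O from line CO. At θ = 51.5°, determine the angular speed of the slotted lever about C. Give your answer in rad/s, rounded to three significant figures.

ω = 14.24 rad/s (from 136 rpm).
Crank pin A relative to C: A = (d + r cosθ, r sinθ); lever angle φ = atan2(r sinθ, d + r cosθ).
Differentiating tanφ: φ̇ = rω(d cosθ + r)/(d² + r² + 2dr cosθ).
d² + r² + 2dr cosθ = |CA|² = 0.0195352 m²;  d cosθ + r = +0.1122 m.
|ω_lever| = |0.0459·14.24·+0.1122| / 0.0195352 = 3.7545 rad/s.

3.75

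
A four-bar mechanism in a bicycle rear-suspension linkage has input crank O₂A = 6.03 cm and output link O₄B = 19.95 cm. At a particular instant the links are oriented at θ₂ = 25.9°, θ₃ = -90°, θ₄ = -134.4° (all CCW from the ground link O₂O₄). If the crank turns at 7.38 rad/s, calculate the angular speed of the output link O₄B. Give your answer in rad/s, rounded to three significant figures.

ω₂ = 7.38 rad/s
Differentiating the loop-closure r₂e^{iθ₂}+r₃e^{iθ₃}=r₁+r₄e^{iθ₄} gives r₂ω₂e^{iθ₂}+r₃ω₃e^{iθ₃}=r₄ω₄e^{iθ₄}.
Eliminating the other unknown: ω₄ = r₂ω₂ sin(θ₂−θ₃) / [r₄ sin(θ₄−θ₃)].
Numerator sine = +0.89956; denominator sine = -0.69966.
Result = 0.0603·7.38·(+0.89956) / (0.1995·(-0.69966)) = -2.8679 rad/s; magnitude 2.8679 rad/s.

2.87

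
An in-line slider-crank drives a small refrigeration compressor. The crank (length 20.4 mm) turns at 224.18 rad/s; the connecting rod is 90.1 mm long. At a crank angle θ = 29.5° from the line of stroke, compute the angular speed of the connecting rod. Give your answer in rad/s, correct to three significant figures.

44.5

ω = 224.2 rad/s
The rod makes angle φ with the slider axis where L sinφ = r sinθ; differentiating, L cosφ·φ̇ = r ω cosθ.
L cosφ = √(L² − r² sin²θ) = 0.089538 m.
|ω_rod| = r ω |cosθ| / √(L² − r² sin²θ) = 0.0204·224.2·0.87036/0.089538 = 44.454 rad/s.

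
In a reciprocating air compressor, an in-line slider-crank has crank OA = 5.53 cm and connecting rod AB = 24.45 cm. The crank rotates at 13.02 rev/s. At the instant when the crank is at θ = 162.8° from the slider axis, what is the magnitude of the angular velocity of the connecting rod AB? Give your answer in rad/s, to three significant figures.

ω = 81.81 rad/s (converted from 13.02 rev/s).
The rod makes angle φ with the slider axis where L sinφ = r sinθ; differentiating, L cosφ·φ̇ = r ω cosθ.
L cosφ = √(L² − r² sin²θ) = 0.24395 m.
|ω_rod| = r ω |cosθ| / √(L² − r² sin²θ) = 0.0553·81.81·0.95528/0.24395 = 17.715 rad/s.

17.7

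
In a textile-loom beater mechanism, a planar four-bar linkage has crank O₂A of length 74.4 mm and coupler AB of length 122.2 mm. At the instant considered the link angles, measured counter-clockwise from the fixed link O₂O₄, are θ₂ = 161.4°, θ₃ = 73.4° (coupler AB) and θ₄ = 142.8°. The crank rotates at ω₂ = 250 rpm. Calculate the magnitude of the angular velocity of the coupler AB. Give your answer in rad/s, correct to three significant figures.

5.43

ω₂ = 26.18 rad/s (from 250 rpm).
Differentiating the loop-closure r₂e^{iθ₂}+r₃e^{iθ₃}=r₁+r₄e^{iθ₄} gives r₂ω₂e^{iθ₂}+r₃ω₃e^{iθ₃}=r₄ω₄e^{iθ₄}.
Eliminating the other unknown: ω₃ = r₂ω₂ sin(θ₄−θ₂) / [r₃ sin(θ₃−θ₄)].
Numerator sine = -0.31896; denominator sine = -0.93606.
Result = 0.0744·26.18·(-0.31896) / (0.1222·(-0.93606)) = +5.4313 rad/s; magnitude 5.4313 rad/s.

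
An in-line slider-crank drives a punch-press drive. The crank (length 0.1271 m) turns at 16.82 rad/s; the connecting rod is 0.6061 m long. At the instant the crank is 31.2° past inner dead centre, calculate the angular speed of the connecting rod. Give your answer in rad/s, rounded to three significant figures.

ω = 16.82 rad/s
The rod makes angle φ with the slider axis where L sinφ = r sinθ; differentiating, L cosφ·φ̇ = r ω cosθ.
L cosφ = √(L² − r² sin²θ) = 0.60251 m.
|ω_rod| = r ω |cosθ| / √(L² − r² sin²θ) = 0.1271·16.82·0.85536/0.60251 = 3.035 rad/s.

3.03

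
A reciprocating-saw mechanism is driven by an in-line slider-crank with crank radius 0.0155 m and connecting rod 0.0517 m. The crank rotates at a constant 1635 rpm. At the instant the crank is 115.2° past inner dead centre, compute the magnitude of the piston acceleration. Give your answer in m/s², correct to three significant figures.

ω = 2π·1635/60 = 171.2 rad/s
x(θ) = r cosθ + √(L² − r² sin²θ); with ω constant, a = ω²·d²x/dθ².
d²x/dθ² = −r cosθ − r²(cos2θ)/√u − r⁴ sin²2θ/(4u^{3/2}),  u = L² − r² sin²θ = 0.00247619 m².
Substituting r = 0.0155 m, L = 0.0517 m, θ = 115.2°: d²x/dθ² = +0.0096076 m.
a = ω²·d²x/dθ² = (171.2)²·(+0.0096076) = +281.65 m/s²;  |a| = 281.65 m/s².

282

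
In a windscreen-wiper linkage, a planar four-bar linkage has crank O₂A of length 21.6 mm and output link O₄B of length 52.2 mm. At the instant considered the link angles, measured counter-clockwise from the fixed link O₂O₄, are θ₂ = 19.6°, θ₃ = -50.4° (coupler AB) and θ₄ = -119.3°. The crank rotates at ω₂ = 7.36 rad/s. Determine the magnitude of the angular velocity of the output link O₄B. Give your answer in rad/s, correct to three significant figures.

3.07

ω₂ = 7.36 rad/s
Differentiating the loop-closure r₂e^{iθ₂}+r₃e^{iθ₃}=r₁+r₄e^{iθ₄} gives r₂ω₂e^{iθ₂}+r₃ω₃e^{iθ₃}=r₄ω₄e^{iθ₄}.
Eliminating the other unknown: ω₄ = r₂ω₂ sin(θ₂−θ₃) / [r₄ sin(θ₄−θ₃)].
Numerator sine = +0.93969; denominator sine = -0.93295.
Result = 0.0216·7.36·(+0.93969) / (0.0522·(-0.93295)) = -3.0675 rad/s; magnitude 3.0675 rad/s.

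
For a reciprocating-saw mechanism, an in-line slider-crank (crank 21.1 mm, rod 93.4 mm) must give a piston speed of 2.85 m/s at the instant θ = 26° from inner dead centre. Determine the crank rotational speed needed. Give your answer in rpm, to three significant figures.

2440

For an in-line slider-crank, |v_piston| = rω|sinθ|·[1 + r cosθ/√(L² − r² sin²θ)].
With r = 0.0211 m, L = 0.0934 m, θ = 26°: the bracketed kinematic factor |dx/dθ| = 0.011137 m.
ω = v/|dx/dθ| = 2.85/0.011137 = 255.9 rad/s.
N = 60ω/(2π) = 2443.7 rpm.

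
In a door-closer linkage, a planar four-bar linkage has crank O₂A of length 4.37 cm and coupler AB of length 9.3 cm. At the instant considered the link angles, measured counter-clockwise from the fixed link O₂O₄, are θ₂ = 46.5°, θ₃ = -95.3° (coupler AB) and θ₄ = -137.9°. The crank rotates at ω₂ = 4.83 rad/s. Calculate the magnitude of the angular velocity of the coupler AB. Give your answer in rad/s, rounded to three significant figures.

0.257

ω₂ = 4.83 rad/s
Differentiating the loop-closure r₂e^{iθ₂}+r₃e^{iθ₃}=r₁+r₄e^{iθ₄} gives r₂ω₂e^{iθ₂}+r₃ω₃e^{iθ₃}=r₄ω₄e^{iθ₄}.
Eliminating the other unknown: ω₃ = r₂ω₂ sin(θ₄−θ₂) / [r₃ sin(θ₃−θ₄)].
Numerator sine = +0.07672; denominator sine = +0.67688.
Result = 0.0437·4.83·(+0.07672) / (0.093·(+0.67688)) = +0.25724 rad/s; magnitude 0.25724 rad/s.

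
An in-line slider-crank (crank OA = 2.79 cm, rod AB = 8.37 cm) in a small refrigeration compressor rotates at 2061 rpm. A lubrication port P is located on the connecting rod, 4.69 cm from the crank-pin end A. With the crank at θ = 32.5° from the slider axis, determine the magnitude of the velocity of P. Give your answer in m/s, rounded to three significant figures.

4.37

ω = 215.8 rad/s.  Crank-pin speed |V_A| = rω = 6.0216 m/s, perpendicular to OA.
Rod angle: sinφ = −(r/L) sinθ ⇒ φ = -10.317°; ω_rod = −rω cosθ/√(L²−r²sin²θ) = -61.673 rad/s.
V_P = V_A + ω_rod × AP, with AP = 0.0469 m along the rod.
Components: V_Px = −rω sinθ − a·ω_rod·sinφ = -3.7534 m/s;  V_Py = rω cosθ + a·ω_rod·cosφ = +2.2329 m/s.
|V_P| = √(V_Px² + V_Py²) = 4.3674 m/s.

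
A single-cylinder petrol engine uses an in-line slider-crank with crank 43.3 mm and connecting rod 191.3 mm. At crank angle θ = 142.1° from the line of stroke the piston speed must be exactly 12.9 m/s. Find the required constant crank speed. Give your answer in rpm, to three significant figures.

5650

For an in-line slider-crank, |v_piston| = rω|sinθ|·[1 + r cosθ/√(L² − r² sin²θ)].
With r = 0.0433 m, L = 0.1913 m, θ = 142.1°: the bracketed kinematic factor |dx/dθ| = 0.021801 m.
ω = v/|dx/dθ| = 12.9/0.021801 = 591.71 rad/s.
N = 60ω/(2π) = 5650.4 rpm.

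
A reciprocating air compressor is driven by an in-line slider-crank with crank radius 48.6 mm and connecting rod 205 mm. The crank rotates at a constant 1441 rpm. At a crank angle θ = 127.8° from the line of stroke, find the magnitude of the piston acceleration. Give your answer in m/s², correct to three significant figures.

741

ω = 2π·1441/60 = 150.9 rad/s
x(θ) = r cosθ + √(L² − r² sin²θ); with ω constant, a = ω²·d²x/dθ².
d²x/dθ² = −r cosθ − r²(cos2θ)/√u − r⁴ sin²2θ/(4u^{3/2}),  u = L² − r² sin²θ = 0.0405503 m².
Substituting r = 0.0486 m, L = 0.205 m, θ = 127.8°: d²x/dθ² = +0.032544 m.
a = ω²·d²x/dθ² = (150.9)²·(+0.032544) = +741.07 m/s²;  |a| = 741.07 m/s².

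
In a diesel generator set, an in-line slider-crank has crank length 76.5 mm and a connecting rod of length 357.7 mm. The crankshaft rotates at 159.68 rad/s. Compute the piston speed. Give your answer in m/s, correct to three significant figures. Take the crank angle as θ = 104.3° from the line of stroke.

ω = 159.7 rad/s
For an in-line slider-crank, x = r cosθ + √(L² − r² sin²θ), so v = −rω sinθ·[1 + r cosθ/√(L² − r² sin²θ)].
With r = 0.0765 m, L = 0.3577 m, θ = 104.3°: √(L² − r² sin²θ) = 0.34993 m.
v = −0.0765·159.7·0.96902·[1 + 0.0765·-0.24700/0.34993] = -11.198 m/s.
|v| = 11.198 m/s.

11.2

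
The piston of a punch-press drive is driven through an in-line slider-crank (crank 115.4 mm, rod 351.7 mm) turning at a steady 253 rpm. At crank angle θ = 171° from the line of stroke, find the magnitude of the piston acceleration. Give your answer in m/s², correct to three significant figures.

ω = 2π·253/60 = 26.49 rad/s
x(θ) = r cosθ + √(L² − r² sin²θ); with ω constant, a = ω²·d²x/dθ².
d²x/dθ² = −r cosθ − r²(cos2θ)/√u − r⁴ sin²2θ/(4u^{3/2}),  u = L² − r² sin²θ = 0.123367 m².
Substituting r = 0.1154 m, L = 0.3517 m, θ = 171°: d²x/dθ² = +0.077822 m.
a = ω²·d²x/dθ² = (26.49)²·(+0.077822) = +54.626 m/s²;  |a| = 54.626 m/s².

54.6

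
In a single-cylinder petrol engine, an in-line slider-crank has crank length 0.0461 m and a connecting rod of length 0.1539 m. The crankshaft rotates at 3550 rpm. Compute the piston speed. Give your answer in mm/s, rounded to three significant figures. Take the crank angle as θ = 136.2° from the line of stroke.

9240

ω = 2π·3550/60 = 371.8 rad/s
For an in-line slider-crank, x = r cosθ + √(L² − r² sin²θ), so v = −rω sinθ·[1 + r cosθ/√(L² − r² sin²θ)].
With r = 0.0461 m, L = 0.1539 m, θ = 136.2°: √(L² − r² sin²θ) = 0.15056 m.
v = −0.0461·371.8·0.69214·[1 + 0.0461·-0.72176/0.15056] = -9.2404 m/s.
|v| = 9.2404 m/s = 9240.4 mm/s.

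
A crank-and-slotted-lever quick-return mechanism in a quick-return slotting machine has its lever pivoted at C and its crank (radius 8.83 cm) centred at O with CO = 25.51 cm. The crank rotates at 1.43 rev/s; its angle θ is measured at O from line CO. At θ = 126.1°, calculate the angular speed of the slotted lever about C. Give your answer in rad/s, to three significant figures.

1.06

ω = 8.985 rad/s (from 1.43 rev/s).
Crank pin A relative to C: A = (d + r cosθ, r sinθ); lever angle φ = atan2(r sinθ, d + r cosθ).
Differentiating tanφ: φ̇ = rω(d cosθ + r)/(d² + r² + 2dr cosθ).
d² + r² + 2dr cosθ = |CA|² = 0.0463292 m²;  d cosθ + r = -0.062004 m.
|ω_lever| = |0.0883·8.985·-0.062004| / 0.0463292 = 1.0618 rad/s.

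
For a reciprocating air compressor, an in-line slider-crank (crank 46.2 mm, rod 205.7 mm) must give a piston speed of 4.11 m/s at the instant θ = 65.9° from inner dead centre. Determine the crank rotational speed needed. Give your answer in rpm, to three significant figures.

For an in-line slider-crank, |v_piston| = rω|sinθ|·[1 + r cosθ/√(L² − r² sin²θ)].
With r = 0.0462 m, L = 0.2057 m, θ = 65.9°: the bracketed kinematic factor |dx/dθ| = 0.046125 m.
ω = v/|dx/dθ| = 4.11/0.046125 = 89.106 rad/s.
N = 60ω/(2π) = 850.9 rpm.

851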